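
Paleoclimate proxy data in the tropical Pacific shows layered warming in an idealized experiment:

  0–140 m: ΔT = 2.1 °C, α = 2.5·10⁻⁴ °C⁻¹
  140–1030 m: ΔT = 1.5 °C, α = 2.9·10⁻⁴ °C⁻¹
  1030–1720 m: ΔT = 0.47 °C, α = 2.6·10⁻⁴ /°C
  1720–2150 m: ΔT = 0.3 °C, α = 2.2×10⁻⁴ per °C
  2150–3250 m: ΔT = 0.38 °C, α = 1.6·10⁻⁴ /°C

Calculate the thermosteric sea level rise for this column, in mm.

2.5×10⁻⁴ × 2.1 × 140 = 0.07350 m
1.5 × 2.9×10⁻⁴ × 890 = 0.38715 m
Layer 3: 690 × 2.6×10⁻⁴ × 0.47 = 0.084318 m
Layer 4: 430 × 0.3 × 2.2×10⁻⁴ = 0.02838 m
Layer 5: 1100 × 1.6×10⁻⁴ × 0.38 = 0.06688 m
Δh = 0.07350 + 0.38715 + 0.084318 + 0.02838 + 0.06688 = 0.640228 m

about 640 mm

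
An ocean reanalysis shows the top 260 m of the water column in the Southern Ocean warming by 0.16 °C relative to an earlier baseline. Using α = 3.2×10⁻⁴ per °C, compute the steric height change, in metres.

Δh ≈ 0.013 m

Δh = αΔT·H = 3.2×10⁻⁴ × 0.16 × 260 = 0.013312 m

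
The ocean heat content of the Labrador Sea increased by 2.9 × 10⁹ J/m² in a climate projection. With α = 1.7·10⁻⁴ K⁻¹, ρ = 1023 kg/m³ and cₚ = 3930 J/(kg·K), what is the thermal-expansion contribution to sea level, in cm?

Δh = αQ/(ρcₚ) = 1.7×10⁻⁴ × 2.9×10⁹ / (1023 × 3930) ≈ 0.12262 m

Δh = 12.3 cm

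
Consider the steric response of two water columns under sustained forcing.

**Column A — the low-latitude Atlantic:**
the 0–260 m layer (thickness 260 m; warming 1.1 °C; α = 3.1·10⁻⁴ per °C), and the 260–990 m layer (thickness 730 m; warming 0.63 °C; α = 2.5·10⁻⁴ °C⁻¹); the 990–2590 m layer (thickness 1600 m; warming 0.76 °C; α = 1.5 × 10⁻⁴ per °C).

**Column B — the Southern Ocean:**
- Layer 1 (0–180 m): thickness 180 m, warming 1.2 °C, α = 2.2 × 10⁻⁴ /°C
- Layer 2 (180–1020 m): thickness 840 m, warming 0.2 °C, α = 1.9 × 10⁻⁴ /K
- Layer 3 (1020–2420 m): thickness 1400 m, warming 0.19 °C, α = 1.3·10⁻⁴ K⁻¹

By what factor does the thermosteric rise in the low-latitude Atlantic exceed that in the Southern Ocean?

A Layer 1: 1.1 × 3.1×10⁻⁴ × 260 = 0.08866 m
A 260–990 m: 730 × 0.63 × 2.5×10⁻⁴ = 0.114975 m
A 0.76 × 1600 × 1.5×10⁻⁴ = 0.18240 m
A total: 0.386035 m
B 1.2 × 2.2×10⁻⁴ × 180 = 0.04752 m
B 1.9×10⁻⁴ × 0.2 × 840 = 0.03192 m
B 1020–2420 m: 0.19 × 1.3×10⁻⁴ × 1400 = 0.03458 m
B total: 0.11402 m
Ratio: 0.386035 / 0.11402 ≈ 3.386

≈ 3.39×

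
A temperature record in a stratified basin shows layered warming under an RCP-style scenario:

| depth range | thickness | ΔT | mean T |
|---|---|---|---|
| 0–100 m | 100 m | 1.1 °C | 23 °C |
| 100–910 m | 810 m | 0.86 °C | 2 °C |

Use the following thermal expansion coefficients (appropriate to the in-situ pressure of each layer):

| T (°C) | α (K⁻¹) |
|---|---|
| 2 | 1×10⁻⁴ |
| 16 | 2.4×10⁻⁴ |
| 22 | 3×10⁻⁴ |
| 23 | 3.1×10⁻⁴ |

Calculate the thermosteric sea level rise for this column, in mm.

about 104 mm

Layer 1 at 23 °C → α = 3.1×10⁻⁴ K⁻¹
Layer 2 at 2 °C → α = 1×10⁻⁴ K⁻¹
Layer 1: 3.1×10⁻⁴ × 1.1 × 100 = 0.03410 m
0.86 × 1×10⁻⁴ × 810 = 0.06966 m
Δh = 0.03410 + 0.06966 = 0.10376 m ≈ 104 mm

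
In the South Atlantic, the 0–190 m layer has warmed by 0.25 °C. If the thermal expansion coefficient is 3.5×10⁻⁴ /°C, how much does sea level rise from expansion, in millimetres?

about 17 mm

Δh = αΔT·H = 3.5×10⁻⁴ × 0.25 × 190 = 0.016625 m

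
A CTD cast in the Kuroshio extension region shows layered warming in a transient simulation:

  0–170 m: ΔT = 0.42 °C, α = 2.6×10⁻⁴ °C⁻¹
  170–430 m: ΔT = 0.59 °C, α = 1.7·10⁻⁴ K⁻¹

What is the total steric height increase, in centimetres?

0.42 × 170 × 2.6×10⁻⁴ = 0.018564 m
170–430 m: 260 × 0.59 × 1.7×10⁻⁴ = 0.026078 m
Δh = 0.018564 + 0.026078 = 0.044642 m

4.5 cm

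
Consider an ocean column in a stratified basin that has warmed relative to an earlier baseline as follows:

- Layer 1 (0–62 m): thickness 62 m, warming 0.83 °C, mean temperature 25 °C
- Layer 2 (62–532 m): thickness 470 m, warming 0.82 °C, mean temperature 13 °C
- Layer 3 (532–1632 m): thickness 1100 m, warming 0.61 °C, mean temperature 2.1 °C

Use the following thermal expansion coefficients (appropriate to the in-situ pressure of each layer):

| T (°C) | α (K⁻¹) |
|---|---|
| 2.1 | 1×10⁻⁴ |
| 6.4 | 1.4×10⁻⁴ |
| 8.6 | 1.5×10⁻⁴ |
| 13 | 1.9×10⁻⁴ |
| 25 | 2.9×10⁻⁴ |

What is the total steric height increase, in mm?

Layer 1 at 25 °C → α = 2.9×10⁻⁴ K⁻¹
Layer 2 at 13 °C → α = 1.9×10⁻⁴ K⁻¹
Layer 3 at 2.1 °C → α = 1×10⁻⁴ K⁻¹
Layer 1: 2.9×10⁻⁴ × 62 × 0.83 = 0.0149234 m
Layer 2: 470 × 1.9×10⁻⁴ × 0.82 = 0.073226 m
Layer 3: 1100 × 0.61 × 1×10⁻⁴ = 0.06710 m
Δh = 0.0149234 + 0.073226 + 0.06710 = 0.1552494 m

155 mm of thermosteric rise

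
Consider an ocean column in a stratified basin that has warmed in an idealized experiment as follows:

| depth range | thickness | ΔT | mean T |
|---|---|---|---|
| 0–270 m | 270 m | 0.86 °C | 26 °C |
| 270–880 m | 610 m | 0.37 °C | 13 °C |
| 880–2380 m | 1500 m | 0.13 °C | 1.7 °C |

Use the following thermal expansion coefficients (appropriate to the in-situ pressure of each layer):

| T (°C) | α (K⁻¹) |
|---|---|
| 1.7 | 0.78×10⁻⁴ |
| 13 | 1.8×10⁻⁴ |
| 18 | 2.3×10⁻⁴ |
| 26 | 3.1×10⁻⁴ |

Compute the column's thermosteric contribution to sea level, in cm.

Δh ≈ 12.8 cm

Layer 1 at 26 °C → α = 3.1×10⁻⁴ K⁻¹
Layer 2 at 13 °C → α = 1.8×10⁻⁴ K⁻¹
Layer 3 at 1.7 °C → α = 0.78×10⁻⁴ K⁻¹
0–270 m: 0.86 × 3.1×10⁻⁴ × 270 = 0.071982 m
0.37 × 610 × 1.8×10⁻⁴ = 0.040626 m
880–2380 m: 0.78×10⁻⁴ × 1500 × 0.13 = 0.01521 m
Δh = 0.071982 + 0.040626 + 0.01521 = 0.127818 m ≈ 12.8 cm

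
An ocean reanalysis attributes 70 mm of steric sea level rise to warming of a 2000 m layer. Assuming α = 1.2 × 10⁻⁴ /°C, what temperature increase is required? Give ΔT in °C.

0.292 °C

ΔT = Δh/(αH) = 0.07 / (1.2×10⁻⁴ × 2000) ≈ 0.2917 °C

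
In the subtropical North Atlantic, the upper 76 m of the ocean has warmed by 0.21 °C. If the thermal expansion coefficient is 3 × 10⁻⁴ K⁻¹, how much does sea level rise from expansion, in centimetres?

Δh = αΔT·H = 3×10⁻⁴ × 0.21 × 76 = 0.004788 m

0.48 cm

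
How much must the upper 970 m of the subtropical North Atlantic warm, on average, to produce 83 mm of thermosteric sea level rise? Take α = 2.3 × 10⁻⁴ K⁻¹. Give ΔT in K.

ΔT = Δh/(αH) = 0.083 / (2.3×10⁻⁴ × 970) ≈ 0.3720 K

ΔT ≈ 0.372 K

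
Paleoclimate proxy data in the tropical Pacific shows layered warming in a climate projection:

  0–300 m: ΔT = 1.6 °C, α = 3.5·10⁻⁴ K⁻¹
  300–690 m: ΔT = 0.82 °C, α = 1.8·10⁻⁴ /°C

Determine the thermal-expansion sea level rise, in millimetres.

Layer 1: 3.5×10⁻⁴ × 1.6 × 300 = 0.16800 m
0.82 × 390 × 1.8×10⁻⁴ = 0.057564 m
Δh = 0.16800 + 0.057564 = 0.225564 m ≈ 226 mm

Δh ≈ 226 mm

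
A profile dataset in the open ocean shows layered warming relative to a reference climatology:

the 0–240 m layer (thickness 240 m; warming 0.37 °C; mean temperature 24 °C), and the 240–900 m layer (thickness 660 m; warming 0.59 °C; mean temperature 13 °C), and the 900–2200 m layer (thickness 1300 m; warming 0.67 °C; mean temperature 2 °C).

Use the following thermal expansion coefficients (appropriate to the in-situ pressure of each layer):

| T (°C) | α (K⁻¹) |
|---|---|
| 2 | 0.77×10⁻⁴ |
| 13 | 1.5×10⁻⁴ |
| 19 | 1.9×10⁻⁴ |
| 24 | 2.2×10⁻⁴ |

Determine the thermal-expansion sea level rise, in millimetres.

Layer 1 at 24 °C → α = 2.2×10⁻⁴ K⁻¹
Layer 2 at 13 °C → α = 1.5×10⁻⁴ K⁻¹
Layer 3 at 2 °C → α = 0.77×10⁻⁴ K⁻¹
0.37 × 2.2×10⁻⁴ × 240 = 0.019536 m
240–900 m: 660 × 0.59 × 1.5×10⁻⁴ = 0.05841 m
900–2200 m: 0.77×10⁻⁴ × 1300 × 0.67 = 0.067067 m
Δh = 0.019536 + 0.05841 + 0.067067 = 0.145013 m

Δh = 145 mm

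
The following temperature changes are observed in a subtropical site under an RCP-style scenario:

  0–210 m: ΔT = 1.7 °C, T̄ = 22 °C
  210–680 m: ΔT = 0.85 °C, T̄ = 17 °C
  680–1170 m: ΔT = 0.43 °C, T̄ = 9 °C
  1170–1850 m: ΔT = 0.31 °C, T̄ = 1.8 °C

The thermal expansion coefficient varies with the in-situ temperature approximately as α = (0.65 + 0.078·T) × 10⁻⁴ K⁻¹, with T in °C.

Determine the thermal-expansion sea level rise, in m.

Δh = 0.209 m

Layer 1: α = (0.65 + 0.078×22)×10⁻⁴ = 2.366×10⁻⁴ K⁻¹
Layer 2: α = (0.65 + 0.078×17)×10⁻⁴ = 1.976×10⁻⁴ K⁻¹
Layer 3: α = (0.65 + 0.078×9)×10⁻⁴ = 1.352×10⁻⁴ K⁻¹
Layer 4: α = (0.65 + 0.078×1.8)×10⁻⁴ = 0.7904×10⁻⁴ K⁻¹
2.366×10⁻⁴ × 1.7 × 210 = 0.0844662 m
210–680 m: 0.85 × 470 × 1.976×10⁻⁴ = 0.0789412 m
680–1170 m: 1.352×10⁻⁴ × 490 × 0.43 = 0.02848664 m
Layer 4: 680 × 0.7904×10⁻⁴ × 0.31 = 0.016661632 m
Δh = 0.0844662 + 0.0789412 + 0.02848664 + 0.016661632 = 0.208555672 m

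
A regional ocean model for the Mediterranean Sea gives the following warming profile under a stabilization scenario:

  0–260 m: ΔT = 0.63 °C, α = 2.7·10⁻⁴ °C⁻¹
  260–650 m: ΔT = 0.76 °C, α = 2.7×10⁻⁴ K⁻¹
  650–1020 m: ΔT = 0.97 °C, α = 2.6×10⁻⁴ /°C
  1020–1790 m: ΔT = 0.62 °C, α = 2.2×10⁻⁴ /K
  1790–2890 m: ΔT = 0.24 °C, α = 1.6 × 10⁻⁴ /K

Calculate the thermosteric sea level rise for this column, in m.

Layer 1: 260 × 0.63 × 2.7×10⁻⁴ = 0.044226 m
0.76 × 2.7×10⁻⁴ × 390 = 0.080028 m
Layer 3: 0.97 × 2.6×10⁻⁴ × 370 = 0.093314 m
0.62 × 770 × 2.2×10⁻⁴ = 0.105028 m
Layer 5: 1.6×10⁻⁴ × 1100 × 0.24 = 0.04224 m
Δh = 0.044226 + 0.080028 + 0.093314 + 0.105028 + 0.04224 = 0.364836 m ≈ 0.365 m

0.365 m of thermosteric rise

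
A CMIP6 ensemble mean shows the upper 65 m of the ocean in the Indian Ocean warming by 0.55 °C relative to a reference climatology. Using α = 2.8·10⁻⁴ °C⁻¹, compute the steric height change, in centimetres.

Δh ≈ 1.00 cm

Δh = αΔT·H = 2.8×10⁻⁴ × 0.55 × 65 = 0.01001 m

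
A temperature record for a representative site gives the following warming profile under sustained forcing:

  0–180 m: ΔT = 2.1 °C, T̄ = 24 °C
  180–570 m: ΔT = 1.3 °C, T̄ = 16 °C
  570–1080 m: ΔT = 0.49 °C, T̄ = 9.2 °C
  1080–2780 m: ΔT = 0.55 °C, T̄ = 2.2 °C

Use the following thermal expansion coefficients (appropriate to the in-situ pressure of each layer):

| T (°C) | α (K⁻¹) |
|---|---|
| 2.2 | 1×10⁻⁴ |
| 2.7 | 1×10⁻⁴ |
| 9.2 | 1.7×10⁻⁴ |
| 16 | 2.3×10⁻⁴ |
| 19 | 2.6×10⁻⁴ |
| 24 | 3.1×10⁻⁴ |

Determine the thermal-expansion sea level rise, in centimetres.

Layer 1 at 24 °C → α = 3.1×10⁻⁴ K⁻¹
Layer 2 at 16 °C → α = 2.3×10⁻⁴ K⁻¹
Layer 3 at 9.2 °C → α = 1.7×10⁻⁴ K⁻¹
Layer 4 at 2.2 °C → α = 1×10⁻⁴ K⁻¹
0–180 m: 180 × 3.1×10⁻⁴ × 2.1 = 0.11718 m
180–570 m: 390 × 2.3×10⁻⁴ × 1.3 = 0.11661 m
Layer 3: 1.7×10⁻⁴ × 510 × 0.49 = 0.042483 m
1080–2780 m: 1×10⁻⁴ × 0.55 × 1700 = 0.09350 m
Δh = 0.11718 + 0.11661 + 0.042483 + 0.09350 = 0.369773 m

Δh ≈ 37.0 cm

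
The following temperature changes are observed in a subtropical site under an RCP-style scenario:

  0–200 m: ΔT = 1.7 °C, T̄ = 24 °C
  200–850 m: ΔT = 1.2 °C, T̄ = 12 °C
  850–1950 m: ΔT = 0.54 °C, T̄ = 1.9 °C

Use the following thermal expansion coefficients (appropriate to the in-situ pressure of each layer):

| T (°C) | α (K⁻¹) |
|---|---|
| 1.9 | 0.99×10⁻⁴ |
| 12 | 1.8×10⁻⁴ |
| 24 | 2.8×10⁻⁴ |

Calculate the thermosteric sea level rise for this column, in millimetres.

Layer 1 at 24 °C → α = 2.8×10⁻⁴ K⁻¹
Layer 2 at 12 °C → α = 1.8×10⁻⁴ K⁻¹
Layer 3 at 1.9 °C → α = 0.99×10⁻⁴ K⁻¹
1.7 × 2.8×10⁻⁴ × 200 = 0.09520 m
200–850 m: 650 × 1.8×10⁻⁴ × 1.2 = 0.14040 m
850–1950 m: 0.99×10⁻⁴ × 1100 × 0.54 = 0.058806 m
Δh = 0.09520 + 0.14040 + 0.058806 = 0.294406 m

294 mm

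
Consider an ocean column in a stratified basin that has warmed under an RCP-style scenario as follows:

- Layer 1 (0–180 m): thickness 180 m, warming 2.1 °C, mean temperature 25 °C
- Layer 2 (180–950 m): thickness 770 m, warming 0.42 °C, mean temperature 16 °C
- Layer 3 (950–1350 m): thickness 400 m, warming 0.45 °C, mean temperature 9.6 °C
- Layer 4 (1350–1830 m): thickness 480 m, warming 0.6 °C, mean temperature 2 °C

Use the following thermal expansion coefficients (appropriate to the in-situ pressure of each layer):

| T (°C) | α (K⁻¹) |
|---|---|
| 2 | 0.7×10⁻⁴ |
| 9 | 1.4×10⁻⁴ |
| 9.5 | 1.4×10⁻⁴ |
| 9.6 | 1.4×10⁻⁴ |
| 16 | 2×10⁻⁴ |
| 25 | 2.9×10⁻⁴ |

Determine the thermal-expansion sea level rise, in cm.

about 22.0 cm

Layer 1 at 25 °C → α = 2.9×10⁻⁴ K⁻¹
Layer 2 at 16 °C → α = 2×10⁻⁴ K⁻¹
Layer 3 at 9.6 °C → α = 1.4×10⁻⁴ K⁻¹
Layer 4 at 2 °C → α = 0.7×10⁻⁴ K⁻¹
Layer 1: 2.1 × 2.9×10⁻⁴ × 180 = 0.10962 m
180–950 m: 770 × 0.42 × 2×10⁻⁴ = 0.06468 m
1.4×10⁻⁴ × 400 × 0.45 = 0.02520 m
Layer 4: 0.7×10⁻⁴ × 480 × 0.6 = 0.02016 m
Δh = 0.10962 + 0.06468 + 0.02520 + 0.02016 = 0.21966 m ≈ 22.0 cm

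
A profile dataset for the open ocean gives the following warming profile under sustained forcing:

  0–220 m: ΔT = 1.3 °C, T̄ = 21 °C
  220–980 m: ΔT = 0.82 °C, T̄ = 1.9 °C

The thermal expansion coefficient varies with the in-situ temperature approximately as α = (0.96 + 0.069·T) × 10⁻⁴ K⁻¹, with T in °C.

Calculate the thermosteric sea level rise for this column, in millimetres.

Layer 1: α = (0.96 + 0.069×21)×10⁻⁴ = 2.409×10⁻⁴ K⁻¹
Layer 2: α = (0.96 + 0.069×1.9)×10⁻⁴ = 1.0911×10⁻⁴ K⁻¹
Layer 1: 220 × 1.3 × 2.409×10⁻⁴ = 0.0688974 m
220–980 m: 1.0911×10⁻⁴ × 0.82 × 760 = 0.067997352 m
Δh = 0.0688974 + 0.067997352 = 0.136894752 m

about 137 mm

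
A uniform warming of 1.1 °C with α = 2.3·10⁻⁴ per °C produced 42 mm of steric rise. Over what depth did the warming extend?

about 166 m

H = Δh/(αΔT) = 0.042 / (2.3×10⁻⁴ × 1.1) ≈ 166.0 m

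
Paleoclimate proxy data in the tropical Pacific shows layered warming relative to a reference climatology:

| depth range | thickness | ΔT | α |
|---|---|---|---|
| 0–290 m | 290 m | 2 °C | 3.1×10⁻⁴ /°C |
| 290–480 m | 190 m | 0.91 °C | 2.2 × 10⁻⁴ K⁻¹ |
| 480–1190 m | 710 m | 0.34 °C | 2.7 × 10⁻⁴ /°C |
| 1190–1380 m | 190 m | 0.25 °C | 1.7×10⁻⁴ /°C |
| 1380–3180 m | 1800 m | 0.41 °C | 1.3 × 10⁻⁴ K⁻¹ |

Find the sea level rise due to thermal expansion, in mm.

Layer 1: 290 × 3.1×10⁻⁴ × 2 = 0.17980 m
290–480 m: 190 × 0.91 × 2.2×10⁻⁴ = 0.038038 m
0.34 × 710 × 2.7×10⁻⁴ = 0.065178 m
1190–1380 m: 0.25 × 1.7×10⁻⁴ × 190 = 0.008075 m
0.41 × 1800 × 1.3×10⁻⁴ = 0.09594 m
Δh = 0.17980 + 0.038038 + 0.065178 + 0.008075 + 0.09594 = 0.387031 m

Δh = 387 mm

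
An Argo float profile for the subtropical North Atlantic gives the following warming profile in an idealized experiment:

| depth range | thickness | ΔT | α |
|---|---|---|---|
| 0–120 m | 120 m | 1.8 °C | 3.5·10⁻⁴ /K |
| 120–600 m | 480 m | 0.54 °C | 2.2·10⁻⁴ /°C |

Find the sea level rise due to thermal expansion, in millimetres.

Δh ≈ 133 mm

120 × 3.5×10⁻⁴ × 1.8 = 0.07560 m
Layer 2: 0.54 × 2.2×10⁻⁴ × 480 = 0.057024 m
Δh = 0.07560 + 0.057024 = 0.132624 m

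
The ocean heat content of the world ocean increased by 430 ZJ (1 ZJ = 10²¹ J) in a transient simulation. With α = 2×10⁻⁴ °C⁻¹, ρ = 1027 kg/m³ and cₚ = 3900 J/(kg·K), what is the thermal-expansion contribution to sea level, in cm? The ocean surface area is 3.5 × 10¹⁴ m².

Per unit area: Q = 430×10²¹ / (3.5×10¹⁴) ≈ 1.229×10⁹ J/m²
Δh = αQ/(ρcₚ) = 2×10⁻⁴ × 1.229×10⁹ / (1027 × 3900) ≈ 0.061369 m

Δh ≈ 6.1 cm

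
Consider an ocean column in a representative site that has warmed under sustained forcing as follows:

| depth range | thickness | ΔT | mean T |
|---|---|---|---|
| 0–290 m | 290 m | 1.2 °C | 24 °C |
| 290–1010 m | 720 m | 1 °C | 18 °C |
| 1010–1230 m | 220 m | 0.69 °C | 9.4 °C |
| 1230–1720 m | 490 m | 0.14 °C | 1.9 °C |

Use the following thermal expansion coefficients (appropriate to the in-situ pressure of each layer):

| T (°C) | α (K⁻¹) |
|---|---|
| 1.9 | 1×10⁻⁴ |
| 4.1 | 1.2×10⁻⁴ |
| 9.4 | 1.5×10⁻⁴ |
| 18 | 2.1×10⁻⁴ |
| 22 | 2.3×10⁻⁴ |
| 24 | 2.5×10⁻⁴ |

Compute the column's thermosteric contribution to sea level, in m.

Layer 1 at 24 °C → α = 2.5×10⁻⁴ K⁻¹
Layer 2 at 18 °C → α = 2.1×10⁻⁴ K⁻¹
Layer 3 at 9.4 °C → α = 1.5×10⁻⁴ K⁻¹
Layer 4 at 1.9 °C → α = 1×10⁻⁴ K⁻¹
0–290 m: 1.2 × 2.5×10⁻⁴ × 290 = 0.08700 m
290–1010 m: 2.1×10⁻⁴ × 720 × 1 = 0.15120 m
Layer 3: 0.69 × 1.5×10⁻⁴ × 220 = 0.02277 m
1230–1720 m: 0.14 × 1×10⁻⁴ × 490 = 0.00686 m
Δh = 0.08700 + 0.15120 + 0.02277 + 0.00686 = 0.26783 m

0.27 m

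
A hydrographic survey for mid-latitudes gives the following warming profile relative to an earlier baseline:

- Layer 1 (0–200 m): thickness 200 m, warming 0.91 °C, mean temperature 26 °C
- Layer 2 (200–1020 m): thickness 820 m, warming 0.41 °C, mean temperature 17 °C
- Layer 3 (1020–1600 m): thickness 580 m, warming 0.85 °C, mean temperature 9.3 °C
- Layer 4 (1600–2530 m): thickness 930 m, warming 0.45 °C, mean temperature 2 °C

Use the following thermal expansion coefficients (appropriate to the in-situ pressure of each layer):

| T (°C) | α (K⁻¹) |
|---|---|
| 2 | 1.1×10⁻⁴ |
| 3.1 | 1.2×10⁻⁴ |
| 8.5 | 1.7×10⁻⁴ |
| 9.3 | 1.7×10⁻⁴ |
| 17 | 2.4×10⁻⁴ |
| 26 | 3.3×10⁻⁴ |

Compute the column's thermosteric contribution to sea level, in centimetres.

Layer 1 at 26 °C → α = 3.3×10⁻⁴ K⁻¹
Layer 2 at 17 °C → α = 2.4×10⁻⁴ K⁻¹
Layer 3 at 9.3 °C → α = 1.7×10⁻⁴ K⁻¹
Layer 4 at 2 °C → α = 1.1×10⁻⁴ K⁻¹
0–200 m: 3.3×10⁻⁴ × 200 × 0.91 = 0.06006 m
Layer 2: 2.4×10⁻⁴ × 820 × 0.41 = 0.080688 m
1020–1600 m: 0.85 × 580 × 1.7×10⁻⁴ = 0.08381 m
0.45 × 1.1×10⁻⁴ × 930 = 0.046035 m
Δh = 0.06006 + 0.080688 + 0.08381 + 0.046035 = 0.270593 m ≈ 27.1 cm

27.1 cm of thermosteric rise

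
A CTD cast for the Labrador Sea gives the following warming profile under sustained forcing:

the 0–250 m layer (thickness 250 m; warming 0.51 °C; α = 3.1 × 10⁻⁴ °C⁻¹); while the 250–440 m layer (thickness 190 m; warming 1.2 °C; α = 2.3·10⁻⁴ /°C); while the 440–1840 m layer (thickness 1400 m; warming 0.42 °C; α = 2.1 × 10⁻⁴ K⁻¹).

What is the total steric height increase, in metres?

Δh ≈ 0.215 m

0–250 m: 3.1×10⁻⁴ × 0.51 × 250 = 0.039525 m
Layer 2: 190 × 1.2 × 2.3×10⁻⁴ = 0.05244 m
Layer 3: 0.42 × 1400 × 2.1×10⁻⁴ = 0.12348 m
Δh = 0.039525 + 0.05244 + 0.12348 = 0.215445 m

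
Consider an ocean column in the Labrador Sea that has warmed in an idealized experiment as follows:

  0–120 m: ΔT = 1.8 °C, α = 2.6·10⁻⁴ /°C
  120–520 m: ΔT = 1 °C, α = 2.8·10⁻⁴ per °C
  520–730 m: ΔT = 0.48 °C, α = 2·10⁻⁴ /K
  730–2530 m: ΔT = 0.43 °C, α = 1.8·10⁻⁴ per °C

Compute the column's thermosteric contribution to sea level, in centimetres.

1.8 × 120 × 2.6×10⁻⁴ = 0.05616 m
Layer 2: 400 × 1 × 2.8×10⁻⁴ = 0.11200 m
Layer 3: 210 × 2×10⁻⁴ × 0.48 = 0.02016 m
Layer 4: 1.8×10⁻⁴ × 1800 × 0.43 = 0.13932 m
Δh = 0.05616 + 0.11200 + 0.02016 + 0.13932 = 0.32764 m ≈ 33 cm

33 cm of thermosteric rise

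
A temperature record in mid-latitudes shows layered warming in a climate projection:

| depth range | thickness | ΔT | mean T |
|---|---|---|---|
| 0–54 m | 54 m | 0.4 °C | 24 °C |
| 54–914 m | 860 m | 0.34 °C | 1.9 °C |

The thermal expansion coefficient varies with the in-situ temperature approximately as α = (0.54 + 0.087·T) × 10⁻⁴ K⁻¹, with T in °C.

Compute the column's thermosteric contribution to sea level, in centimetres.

Layer 1: α = (0.54 + 0.087×24)×10⁻⁴ = 2.628×10⁻⁴ K⁻¹
Layer 2: α = (0.54 + 0.087×1.9)×10⁻⁴ = 0.7053×10⁻⁴ K⁻¹
54 × 2.628×10⁻⁴ × 0.4 = 0.00567648 m
0.34 × 0.7053×10⁻⁴ × 860 = 0.020622972 m
Δh = 0.00567648 + 0.020622972 = 0.026299452 m

Δh = 2.63 cm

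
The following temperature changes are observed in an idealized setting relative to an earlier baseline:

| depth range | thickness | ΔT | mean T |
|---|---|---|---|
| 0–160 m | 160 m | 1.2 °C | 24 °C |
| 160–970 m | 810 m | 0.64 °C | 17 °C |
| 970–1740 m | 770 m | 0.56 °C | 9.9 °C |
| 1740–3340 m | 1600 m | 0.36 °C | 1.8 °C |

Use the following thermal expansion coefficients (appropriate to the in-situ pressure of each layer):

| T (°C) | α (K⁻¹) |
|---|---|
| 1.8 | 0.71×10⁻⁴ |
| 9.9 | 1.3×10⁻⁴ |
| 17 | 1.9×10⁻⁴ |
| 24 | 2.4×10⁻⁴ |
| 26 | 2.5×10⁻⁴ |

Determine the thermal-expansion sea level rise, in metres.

Layer 1 at 24 °C → α = 2.4×10⁻⁴ K⁻¹
Layer 2 at 17 °C → α = 1.9×10⁻⁴ K⁻¹
Layer 3 at 9.9 °C → α = 1.3×10⁻⁴ K⁻¹
Layer 4 at 1.8 °C → α = 0.71×10⁻⁴ K⁻¹
Layer 1: 2.4×10⁻⁴ × 160 × 1.2 = 0.04608 m
1.9×10⁻⁴ × 0.64 × 810 = 0.098496 m
970–1740 m: 0.56 × 1.3×10⁻⁴ × 770 = 0.056056 m
Layer 4: 0.71×10⁻⁴ × 1600 × 0.36 = 0.040896 m
Δh = 0.04608 + 0.098496 + 0.056056 + 0.040896 = 0.241528 m

0.242 m of thermosteric rise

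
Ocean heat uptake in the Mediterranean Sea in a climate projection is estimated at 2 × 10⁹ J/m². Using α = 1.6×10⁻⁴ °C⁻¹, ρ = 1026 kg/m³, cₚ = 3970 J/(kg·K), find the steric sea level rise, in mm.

Δh ≈ 79 mm

Δh = αQ/(ρcₚ) = 1.6×10⁻⁴ × 2×10⁹ / (1026 × 3970) ≈ 0.078562 m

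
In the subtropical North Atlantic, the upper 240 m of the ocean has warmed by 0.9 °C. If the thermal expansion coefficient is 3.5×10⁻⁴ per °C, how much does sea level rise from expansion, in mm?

Δh = αΔT·H = 3.5×10⁻⁴ × 0.9 × 240 = 0.07560 m

about 75.6 mm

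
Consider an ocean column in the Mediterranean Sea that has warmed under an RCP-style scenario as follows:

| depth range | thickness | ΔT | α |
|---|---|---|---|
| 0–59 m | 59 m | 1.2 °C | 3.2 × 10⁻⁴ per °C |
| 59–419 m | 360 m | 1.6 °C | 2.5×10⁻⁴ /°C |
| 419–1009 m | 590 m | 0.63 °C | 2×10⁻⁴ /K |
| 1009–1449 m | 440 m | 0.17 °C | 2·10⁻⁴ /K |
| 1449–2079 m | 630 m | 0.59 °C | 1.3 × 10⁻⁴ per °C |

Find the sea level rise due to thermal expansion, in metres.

0.304 m of thermosteric rise

0–59 m: 1.2 × 59 × 3.2×10⁻⁴ = 0.022656 m
59–419 m: 2.5×10⁻⁴ × 1.6 × 360 = 0.14400 m
590 × 0.63 × 2×10⁻⁴ = 0.07434 m
1009–1449 m: 440 × 2×10⁻⁴ × 0.17 = 0.01496 m
Layer 5: 1.3×10⁻⁴ × 630 × 0.59 = 0.048321 m
Δh = 0.022656 + 0.14400 + 0.07434 + 0.01496 + 0.048321 = 0.304277 m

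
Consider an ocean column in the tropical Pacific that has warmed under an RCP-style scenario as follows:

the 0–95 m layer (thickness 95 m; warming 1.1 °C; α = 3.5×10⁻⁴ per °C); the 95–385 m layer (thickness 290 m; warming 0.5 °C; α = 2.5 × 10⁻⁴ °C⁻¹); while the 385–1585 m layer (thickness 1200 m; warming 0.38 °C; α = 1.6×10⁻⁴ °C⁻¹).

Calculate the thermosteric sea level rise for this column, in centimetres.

3.5×10⁻⁴ × 1.1 × 95 = 0.036575 m
95–385 m: 0.5 × 2.5×10⁻⁴ × 290 = 0.03625 m
385–1585 m: 1.6×10⁻⁴ × 0.38 × 1200 = 0.07296 m
Δh = 0.036575 + 0.03625 + 0.07296 = 0.145785 m ≈ 14.6 cm

14.6 cm of thermosteric rise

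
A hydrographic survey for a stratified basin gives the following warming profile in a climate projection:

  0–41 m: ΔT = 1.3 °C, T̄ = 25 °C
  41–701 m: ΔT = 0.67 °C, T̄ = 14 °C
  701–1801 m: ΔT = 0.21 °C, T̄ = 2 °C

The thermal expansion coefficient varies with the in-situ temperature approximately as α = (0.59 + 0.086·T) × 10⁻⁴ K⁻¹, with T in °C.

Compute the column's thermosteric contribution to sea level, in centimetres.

11.2 cm of thermosteric rise

Layer 1: α = (0.59 + 0.086×25)×10⁻⁴ = 2.74×10⁻⁴ K⁻¹
Layer 2: α = (0.59 + 0.086×14)×10⁻⁴ = 1.794×10⁻⁴ K⁻¹
Layer 3: α = (0.59 + 0.086×2)×10⁻⁴ = 0.762×10⁻⁴ K⁻¹
0–41 m: 2.74×10⁻⁴ × 1.3 × 41 = 0.0146042 m
41–701 m: 1.794×10⁻⁴ × 0.67 × 660 = 0.07933068 m
0.762×10⁻⁴ × 0.21 × 1100 = 0.0176022 m
Δh = 0.0146042 + 0.07933068 + 0.0176022 = 0.11153708 m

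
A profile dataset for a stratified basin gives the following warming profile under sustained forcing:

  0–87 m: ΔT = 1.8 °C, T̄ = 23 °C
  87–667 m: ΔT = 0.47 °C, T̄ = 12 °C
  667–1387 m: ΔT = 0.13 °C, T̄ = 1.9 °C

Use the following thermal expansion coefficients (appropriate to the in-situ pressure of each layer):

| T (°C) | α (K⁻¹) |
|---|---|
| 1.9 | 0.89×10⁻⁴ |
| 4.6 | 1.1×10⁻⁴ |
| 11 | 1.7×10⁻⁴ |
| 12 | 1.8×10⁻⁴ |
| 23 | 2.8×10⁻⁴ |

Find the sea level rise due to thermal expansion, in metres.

about 0.101 m

Layer 1 at 23 °C → α = 2.8×10⁻⁴ K⁻¹
Layer 2 at 12 °C → α = 1.8×10⁻⁴ K⁻¹
Layer 3 at 1.9 °C → α = 0.89×10⁻⁴ K⁻¹
0–87 m: 87 × 1.8 × 2.8×10⁻⁴ = 0.043848 m
Layer 2: 1.8×10⁻⁴ × 0.47 × 580 = 0.049068 m
667–1387 m: 0.13 × 0.89×10⁻⁴ × 720 = 0.0083304 m
Δh = 0.043848 + 0.049068 + 0.0083304 = 0.1012464 m ≈ 0.101 m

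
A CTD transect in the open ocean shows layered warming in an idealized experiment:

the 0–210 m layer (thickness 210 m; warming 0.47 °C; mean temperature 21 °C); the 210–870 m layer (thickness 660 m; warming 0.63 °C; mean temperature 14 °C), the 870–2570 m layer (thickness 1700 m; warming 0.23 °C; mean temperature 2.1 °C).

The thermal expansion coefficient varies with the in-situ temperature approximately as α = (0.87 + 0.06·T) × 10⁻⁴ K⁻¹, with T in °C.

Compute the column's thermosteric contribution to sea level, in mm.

Layer 1: α = (0.87 + 0.06×21)×10⁻⁴ = 2.13×10⁻⁴ K⁻¹
Layer 2: α = (0.87 + 0.06×14)×10⁻⁴ = 1.71×10⁻⁴ K⁻¹
Layer 3: α = (0.87 + 0.06×2.1)×10⁻⁴ = 0.996×10⁻⁴ K⁻¹
2.13×10⁻⁴ × 210 × 0.47 = 0.0210231 m
0.63 × 1.71×10⁻⁴ × 660 = 0.0711018 m
Layer 3: 1700 × 0.996×10⁻⁴ × 0.23 = 0.0389436 m
Δh = 0.0210231 + 0.0711018 + 0.0389436 = 0.1310685 m ≈ 130 mm

Δh = 130 mm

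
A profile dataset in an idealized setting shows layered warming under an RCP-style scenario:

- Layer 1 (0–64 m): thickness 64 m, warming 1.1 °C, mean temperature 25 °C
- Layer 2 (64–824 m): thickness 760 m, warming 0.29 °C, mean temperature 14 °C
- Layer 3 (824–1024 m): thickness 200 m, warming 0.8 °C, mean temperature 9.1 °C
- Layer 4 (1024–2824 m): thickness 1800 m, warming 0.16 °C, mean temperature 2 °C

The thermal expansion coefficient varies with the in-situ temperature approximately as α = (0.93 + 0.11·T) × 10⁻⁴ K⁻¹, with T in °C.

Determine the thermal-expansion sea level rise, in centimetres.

14.4 cm

Layer 1: α = (0.93 + 0.11×25)×10⁻⁴ = 3.68×10⁻⁴ K⁻¹
Layer 2: α = (0.93 + 0.11×14)×10⁻⁴ = 2.47×10⁻⁴ K⁻¹
Layer 3: α = (0.93 + 0.11×9.1)×10⁻⁴ = 1.931×10⁻⁴ K⁻¹
Layer 4: α = (0.93 + 0.11×2)×10⁻⁴ = 1.15×10⁻⁴ K⁻¹
3.68×10⁻⁴ × 1.1 × 64 = 0.0259072 m
2.47×10⁻⁴ × 760 × 0.29 = 0.0544388 m
0.8 × 1.931×10⁻⁴ × 200 = 0.030896 m
0.16 × 1800 × 1.15×10⁻⁴ = 0.03312 m
Δh = 0.0259072 + 0.0544388 + 0.030896 + 0.03312 = 0.144362 m ≈ 14.4 cm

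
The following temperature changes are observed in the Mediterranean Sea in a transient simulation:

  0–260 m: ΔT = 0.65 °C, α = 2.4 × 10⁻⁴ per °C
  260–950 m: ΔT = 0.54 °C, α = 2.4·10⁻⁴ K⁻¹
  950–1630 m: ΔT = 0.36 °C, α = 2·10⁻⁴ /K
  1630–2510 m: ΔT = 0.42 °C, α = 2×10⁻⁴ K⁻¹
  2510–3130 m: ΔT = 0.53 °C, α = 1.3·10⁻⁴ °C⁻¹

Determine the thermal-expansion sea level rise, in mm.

0.65 × 2.4×10⁻⁴ × 260 = 0.04056 m
260–950 m: 0.54 × 2.4×10⁻⁴ × 690 = 0.089424 m
Layer 3: 680 × 0.36 × 2×10⁻⁴ = 0.04896 m
1630–2510 m: 0.42 × 880 × 2×10⁻⁴ = 0.07392 m
2510–3130 m: 1.3×10⁻⁴ × 0.53 × 620 = 0.042718 m
Δh = 0.04056 + 0.089424 + 0.04896 + 0.07392 + 0.042718 = 0.295582 m

about 296 mm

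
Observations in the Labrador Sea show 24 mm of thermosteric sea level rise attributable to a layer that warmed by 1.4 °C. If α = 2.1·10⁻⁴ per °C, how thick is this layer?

H ≈ 81.6 m

H = Δh/(αΔT) = 0.024 / (2.1×10⁻⁴ × 1.4) ≈ 81.63 m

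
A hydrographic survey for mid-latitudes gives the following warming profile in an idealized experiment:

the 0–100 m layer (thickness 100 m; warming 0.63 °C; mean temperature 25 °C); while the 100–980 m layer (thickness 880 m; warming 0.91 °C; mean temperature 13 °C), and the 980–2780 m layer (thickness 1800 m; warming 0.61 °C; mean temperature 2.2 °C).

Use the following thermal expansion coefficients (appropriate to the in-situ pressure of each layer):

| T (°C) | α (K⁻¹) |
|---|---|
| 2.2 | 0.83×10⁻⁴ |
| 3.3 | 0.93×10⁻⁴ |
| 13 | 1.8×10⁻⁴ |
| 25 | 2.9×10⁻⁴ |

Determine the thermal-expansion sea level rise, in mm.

250 mm

Layer 1 at 25 °C → α = 2.9×10⁻⁴ K⁻¹
Layer 2 at 13 °C → α = 1.8×10⁻⁴ K⁻¹
Layer 3 at 2.2 °C → α = 0.83×10⁻⁴ K⁻¹
2.9×10⁻⁴ × 0.63 × 100 = 0.01827 m
1.8×10⁻⁴ × 880 × 0.91 = 0.144144 m
980–2780 m: 0.83×10⁻⁴ × 1800 × 0.61 = 0.091134 m
Δh = 0.01827 + 0.144144 + 0.091134 = 0.253548 m ≈ 250 mm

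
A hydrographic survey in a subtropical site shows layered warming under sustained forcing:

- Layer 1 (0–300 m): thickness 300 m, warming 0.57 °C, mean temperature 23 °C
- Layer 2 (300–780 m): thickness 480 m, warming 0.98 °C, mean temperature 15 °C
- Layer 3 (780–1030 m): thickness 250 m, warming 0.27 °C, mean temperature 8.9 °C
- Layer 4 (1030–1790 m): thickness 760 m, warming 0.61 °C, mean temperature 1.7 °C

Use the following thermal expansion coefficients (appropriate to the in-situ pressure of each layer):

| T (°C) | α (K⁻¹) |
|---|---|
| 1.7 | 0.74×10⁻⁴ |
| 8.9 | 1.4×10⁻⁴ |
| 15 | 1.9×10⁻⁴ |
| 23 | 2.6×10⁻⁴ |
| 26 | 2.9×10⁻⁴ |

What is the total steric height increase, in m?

Layer 1 at 23 °C → α = 2.6×10⁻⁴ K⁻¹
Layer 2 at 15 °C → α = 1.9×10⁻⁴ K⁻¹
Layer 3 at 8.9 °C → α = 1.4×10⁻⁴ K⁻¹
Layer 4 at 1.7 °C → α = 0.74×10⁻⁴ K⁻¹
2.6×10⁻⁴ × 0.57 × 300 = 0.04446 m
480 × 1.9×10⁻⁴ × 0.98 = 0.089376 m
780–1030 m: 1.4×10⁻⁴ × 250 × 0.27 = 0.00945 m
Layer 4: 0.61 × 0.74×10⁻⁴ × 760 = 0.0343064 m
Δh = 0.04446 + 0.089376 + 0.00945 + 0.0343064 = 0.1775924 m

0.18 m of thermosteric rise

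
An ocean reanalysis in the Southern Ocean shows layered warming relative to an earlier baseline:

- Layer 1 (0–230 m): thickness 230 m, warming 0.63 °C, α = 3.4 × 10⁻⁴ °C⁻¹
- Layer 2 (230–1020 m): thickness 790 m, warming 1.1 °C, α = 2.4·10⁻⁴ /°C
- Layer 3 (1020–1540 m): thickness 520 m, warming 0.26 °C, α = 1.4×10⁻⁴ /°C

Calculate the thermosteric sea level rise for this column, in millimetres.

0.63 × 230 × 3.4×10⁻⁴ = 0.049266 m
Layer 2: 1.1 × 2.4×10⁻⁴ × 790 = 0.20856 m
0.26 × 520 × 1.4×10⁻⁴ = 0.018928 m
Δh = 0.049266 + 0.20856 + 0.018928 = 0.276754 m ≈ 277 mm

277 mm of thermosteric rise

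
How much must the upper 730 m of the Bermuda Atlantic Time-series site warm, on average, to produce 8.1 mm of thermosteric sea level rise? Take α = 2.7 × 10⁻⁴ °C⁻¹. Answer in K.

about 0.0411 K

ΔT = Δh/(αH) = 0.0081 / (2.7×10⁻⁴ × 730) ≈ 0.04110 K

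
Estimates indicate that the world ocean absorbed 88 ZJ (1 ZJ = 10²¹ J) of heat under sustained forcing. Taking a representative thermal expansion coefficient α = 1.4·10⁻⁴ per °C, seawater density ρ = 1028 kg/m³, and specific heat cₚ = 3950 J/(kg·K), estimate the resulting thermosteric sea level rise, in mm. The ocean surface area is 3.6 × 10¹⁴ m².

8.43 mm

Per unit area: Q = 88×10²¹ / (3.6×10¹⁴) ≈ 2.444×10⁸ J/m²
Δh = αQ/(ρcₚ) = 1.4×10⁻⁴ × 2.444×10⁸ / (1028 × 3950) ≈ 0.0084263 m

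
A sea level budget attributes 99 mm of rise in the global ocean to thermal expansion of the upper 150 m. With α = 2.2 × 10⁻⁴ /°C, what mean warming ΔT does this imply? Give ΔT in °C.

about 3.00 °C

ΔT = Δh/(αH) = 0.099 / (2.2×10⁻⁴ × 150) = 3.000 °C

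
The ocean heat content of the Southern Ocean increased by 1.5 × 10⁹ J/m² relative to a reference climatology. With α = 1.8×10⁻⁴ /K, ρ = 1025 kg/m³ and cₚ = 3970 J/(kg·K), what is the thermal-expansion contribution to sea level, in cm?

Δh = αQ/(ρcₚ) = 1.8×10⁻⁴ × 1.5×10⁹ / (1025 × 3970) ≈ 0.066351 m

Δh = 6.64 cm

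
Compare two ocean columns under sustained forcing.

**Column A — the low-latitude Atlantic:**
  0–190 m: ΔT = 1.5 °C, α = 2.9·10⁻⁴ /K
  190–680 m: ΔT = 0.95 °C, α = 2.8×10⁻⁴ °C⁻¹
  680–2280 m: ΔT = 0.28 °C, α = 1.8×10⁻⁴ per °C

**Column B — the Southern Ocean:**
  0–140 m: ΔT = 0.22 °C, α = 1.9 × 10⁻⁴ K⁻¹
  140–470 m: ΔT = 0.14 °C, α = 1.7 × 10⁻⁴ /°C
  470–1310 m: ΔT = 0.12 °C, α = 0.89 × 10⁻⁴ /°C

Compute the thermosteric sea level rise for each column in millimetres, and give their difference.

A 190 × 1.5 × 2.9×10⁻⁴ = 0.08265 m
A Layer 2: 2.8×10⁻⁴ × 0.95 × 490 = 0.13034 m
A Layer 3: 1600 × 1.8×10⁻⁴ × 0.28 = 0.08064 m
A total: 0.29363 m
B 0.22 × 140 × 1.9×10⁻⁴ = 0.005852 m
B 0.14 × 330 × 1.7×10⁻⁴ = 0.007854 m
B 840 × 0.12 × 0.89×10⁻⁴ = 0.0089712 m
B total: 0.0226772 m
Difference: 0.29363 − 0.0226772 = 0.2709528 m

A: 294 mm; B: 22.7 mm; difference 271 mm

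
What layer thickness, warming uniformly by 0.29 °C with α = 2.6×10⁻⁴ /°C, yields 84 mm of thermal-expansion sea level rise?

H ≈ 1110 m

H = Δh/(αΔT) = 0.084 / (2.6×10⁻⁴ × 0.29) ≈ 1114 m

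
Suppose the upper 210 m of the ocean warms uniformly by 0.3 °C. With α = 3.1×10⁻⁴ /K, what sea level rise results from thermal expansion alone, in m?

Δh = αΔT·H = 3.1×10⁻⁴ × 0.3 × 210 = 0.01953 m

about 0.020 m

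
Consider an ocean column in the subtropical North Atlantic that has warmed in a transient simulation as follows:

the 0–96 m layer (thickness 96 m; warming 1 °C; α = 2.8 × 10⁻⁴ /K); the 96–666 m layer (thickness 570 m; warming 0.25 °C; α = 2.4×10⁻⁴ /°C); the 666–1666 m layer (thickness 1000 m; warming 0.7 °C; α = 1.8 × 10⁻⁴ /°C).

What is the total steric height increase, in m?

about 0.187 m

96 × 1 × 2.8×10⁻⁴ = 0.02688 m
Layer 2: 2.4×10⁻⁴ × 0.25 × 570 = 0.03420 m
0.7 × 1.8×10⁻⁴ × 1000 = 0.12600 m
Δh = 0.02688 + 0.03420 + 0.12600 = 0.18708 m ≈ 0.187 m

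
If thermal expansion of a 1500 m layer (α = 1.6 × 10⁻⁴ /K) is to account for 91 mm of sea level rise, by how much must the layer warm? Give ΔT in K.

ΔT = Δh/(αH) = 0.091 / (1.6×10⁻⁴ × 1500) ≈ 0.3792 K

ΔT ≈ 0.379 K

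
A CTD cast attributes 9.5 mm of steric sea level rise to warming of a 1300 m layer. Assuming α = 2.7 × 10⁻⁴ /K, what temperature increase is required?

about 0.027 K

ΔT = Δh/(αH) = 0.0095 / (2.7×10⁻⁴ × 1300) ≈ 0.02707 K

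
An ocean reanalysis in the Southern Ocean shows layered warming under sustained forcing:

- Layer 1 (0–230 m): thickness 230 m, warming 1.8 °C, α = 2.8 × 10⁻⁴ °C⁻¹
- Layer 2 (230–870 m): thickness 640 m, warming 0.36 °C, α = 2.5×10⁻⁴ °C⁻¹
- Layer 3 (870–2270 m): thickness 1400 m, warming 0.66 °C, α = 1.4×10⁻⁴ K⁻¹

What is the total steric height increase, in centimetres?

0–230 m: 1.8 × 230 × 2.8×10⁻⁴ = 0.11592 m
640 × 2.5×10⁻⁴ × 0.36 = 0.05760 m
Layer 3: 1.4×10⁻⁴ × 0.66 × 1400 = 0.12936 m
Δh = 0.11592 + 0.05760 + 0.12936 = 0.30288 m ≈ 30 cm

30 cm of thermosteric rise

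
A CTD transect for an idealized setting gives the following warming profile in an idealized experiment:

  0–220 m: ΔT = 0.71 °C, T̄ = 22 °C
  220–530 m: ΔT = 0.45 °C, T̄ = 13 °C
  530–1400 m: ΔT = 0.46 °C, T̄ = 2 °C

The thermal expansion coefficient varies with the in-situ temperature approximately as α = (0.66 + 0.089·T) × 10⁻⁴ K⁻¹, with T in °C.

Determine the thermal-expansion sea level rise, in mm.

Δh ≈ 99.8 mm

Layer 1: α = (0.66 + 0.089×22)×10⁻⁴ = 2.618×10⁻⁴ K⁻¹
Layer 2: α = (0.66 + 0.089×13)×10⁻⁴ = 1.817×10⁻⁴ K⁻¹
Layer 3: α = (0.66 + 0.089×2)×10⁻⁴ = 0.838×10⁻⁴ K⁻¹
Layer 1: 2.618×10⁻⁴ × 0.71 × 220 = 0.04089316 m
220–530 m: 310 × 1.817×10⁻⁴ × 0.45 = 0.02534715 m
0.46 × 0.838×10⁻⁴ × 870 = 0.03353676 m
Δh = 0.04089316 + 0.02534715 + 0.03353676 = 0.09977707 m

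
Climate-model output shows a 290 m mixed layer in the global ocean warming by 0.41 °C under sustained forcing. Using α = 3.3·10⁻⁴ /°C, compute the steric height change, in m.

about 0.0392 m

Δh = αΔT·H = 3.3×10⁻⁴ × 0.41 × 290 = 0.039237 m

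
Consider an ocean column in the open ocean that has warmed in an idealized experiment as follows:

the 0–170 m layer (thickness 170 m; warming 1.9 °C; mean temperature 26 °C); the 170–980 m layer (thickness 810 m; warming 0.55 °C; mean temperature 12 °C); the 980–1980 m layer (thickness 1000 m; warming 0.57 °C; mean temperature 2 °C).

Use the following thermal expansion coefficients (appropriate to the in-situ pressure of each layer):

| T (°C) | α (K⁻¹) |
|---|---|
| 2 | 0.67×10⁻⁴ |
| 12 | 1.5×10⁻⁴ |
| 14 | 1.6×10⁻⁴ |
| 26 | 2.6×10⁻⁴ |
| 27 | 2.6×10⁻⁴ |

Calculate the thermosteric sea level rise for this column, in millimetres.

Layer 1 at 26 °C → α = 2.6×10⁻⁴ K⁻¹
Layer 2 at 12 °C → α = 1.5×10⁻⁴ K⁻¹
Layer 3 at 2 °C → α = 0.67×10⁻⁴ K⁻¹
170 × 2.6×10⁻⁴ × 1.9 = 0.08398 m
Layer 2: 1.5×10⁻⁴ × 810 × 0.55 = 0.066825 m
980–1980 m: 0.57 × 0.67×10⁻⁴ × 1000 = 0.03819 m
Δh = 0.08398 + 0.066825 + 0.03819 = 0.188995 m

189 mm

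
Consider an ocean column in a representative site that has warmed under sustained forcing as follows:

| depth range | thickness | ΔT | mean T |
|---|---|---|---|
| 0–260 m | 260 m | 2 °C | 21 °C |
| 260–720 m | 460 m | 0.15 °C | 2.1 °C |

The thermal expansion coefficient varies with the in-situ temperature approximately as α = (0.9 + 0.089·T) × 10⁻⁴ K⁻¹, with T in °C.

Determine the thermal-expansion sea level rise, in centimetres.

Layer 1: α = (0.9 + 0.089×21)×10⁻⁴ = 2.769×10⁻⁴ K⁻¹
Layer 2: α = (0.9 + 0.089×2.1)×10⁻⁴ = 1.0869×10⁻⁴ K⁻¹
2 × 260 × 2.769×10⁻⁴ = 0.143988 m
260–720 m: 1.0869×10⁻⁴ × 0.15 × 460 = 0.00749961 m
Δh = 0.143988 + 0.00749961 = 0.15148761 m

Δh ≈ 15.1 cm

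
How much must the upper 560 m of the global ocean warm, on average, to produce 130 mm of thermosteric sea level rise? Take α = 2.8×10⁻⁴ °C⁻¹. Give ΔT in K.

ΔT = Δh/(αH) = 0.13 / (2.8×10⁻⁴ × 560) ≈ 0.8291 K

ΔT ≈ 0.83 K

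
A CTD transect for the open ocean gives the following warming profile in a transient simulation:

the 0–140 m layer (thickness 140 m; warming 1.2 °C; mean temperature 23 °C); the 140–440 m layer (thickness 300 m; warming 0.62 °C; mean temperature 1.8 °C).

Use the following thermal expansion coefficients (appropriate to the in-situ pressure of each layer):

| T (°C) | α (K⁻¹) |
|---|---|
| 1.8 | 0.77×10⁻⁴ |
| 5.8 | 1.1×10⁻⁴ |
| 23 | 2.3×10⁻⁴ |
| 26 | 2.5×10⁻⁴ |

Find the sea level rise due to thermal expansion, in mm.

Layer 1 at 23 °C → α = 2.3×10⁻⁴ K⁻¹
Layer 2 at 1.8 °C → α = 0.77×10⁻⁴ K⁻¹
Layer 1: 140 × 2.3×10⁻⁴ × 1.2 = 0.03864 m
140–440 m: 0.62 × 0.77×10⁻⁴ × 300 = 0.014322 m
Δh = 0.03864 + 0.014322 = 0.052962 m ≈ 53 mm

about 53 mm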